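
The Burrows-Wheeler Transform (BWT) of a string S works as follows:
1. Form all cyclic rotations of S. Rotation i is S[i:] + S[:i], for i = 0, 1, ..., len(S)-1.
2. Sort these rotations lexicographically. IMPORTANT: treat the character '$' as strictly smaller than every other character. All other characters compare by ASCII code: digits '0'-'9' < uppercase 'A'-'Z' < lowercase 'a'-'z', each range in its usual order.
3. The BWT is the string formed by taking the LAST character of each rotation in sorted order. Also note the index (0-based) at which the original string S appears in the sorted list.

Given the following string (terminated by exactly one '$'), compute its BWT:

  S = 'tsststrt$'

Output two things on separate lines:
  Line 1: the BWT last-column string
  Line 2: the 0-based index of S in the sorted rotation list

All 9 rotations (rotation i = S[i:]+S[:i]):
  rot[0] = tsststrt$
  rot[1] = sststrt$t
  rot[2] = ststrt$ts
  rot[3] = tstrt$tss
  rot[4] = strt$tsst
  rot[5] = trt$tssts
  rot[6] = rt$tsstst
  rot[7] = t$tsststr
  rot[8] = $tsststrt
Sorted (with $ < everything):
  sorted[0] = $tsststrt  (last char: 't')
  sorted[1] = rt$tsstst  (last char: 't')
  sorted[2] = sststrt$t  (last char: 't')
  sorted[3] = strt$tsst  (last char: 't')
  sorted[4] = ststrt$ts  (last char: 's')
  sorted[5] = t$tsststr  (last char: 'r')
  sorted[6] = trt$tssts  (last char: 's')
  sorted[7] = tsststrt$  (last char: '$')
  sorted[8] = tstrt$tss  (last char: 's')
Last column: ttttsrs$s
Original string S is at sorted index 7

Answer: ttttsrs$s
7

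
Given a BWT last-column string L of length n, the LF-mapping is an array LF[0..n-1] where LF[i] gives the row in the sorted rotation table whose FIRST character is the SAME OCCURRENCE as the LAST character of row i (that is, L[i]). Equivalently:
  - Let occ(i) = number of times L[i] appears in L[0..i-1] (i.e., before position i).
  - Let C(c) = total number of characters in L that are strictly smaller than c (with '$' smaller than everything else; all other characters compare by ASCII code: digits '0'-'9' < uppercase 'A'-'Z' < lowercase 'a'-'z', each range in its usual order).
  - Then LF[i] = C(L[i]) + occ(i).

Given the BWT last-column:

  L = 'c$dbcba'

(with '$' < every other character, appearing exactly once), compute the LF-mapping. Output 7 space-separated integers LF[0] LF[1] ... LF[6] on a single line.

Char counts: '$':1, 'a':1, 'b':2, 'c':2, 'd':1
C (first-col start): C('$')=0, C('a')=1, C('b')=2, C('c')=4, C('d')=6
L[0]='c': occ=0, LF[0]=C('c')+0=4+0=4
L[1]='$': occ=0, LF[1]=C('$')+0=0+0=0
L[2]='d': occ=0, LF[2]=C('d')+0=6+0=6
L[3]='b': occ=0, LF[3]=C('b')+0=2+0=2
L[4]='c': occ=1, LF[4]=C('c')+1=4+1=5
L[5]='b': occ=1, LF[5]=C('b')+1=2+1=3
L[6]='a': occ=0, LF[6]=C('a')+0=1+0=1

Answer: 4 0 6 2 5 3 1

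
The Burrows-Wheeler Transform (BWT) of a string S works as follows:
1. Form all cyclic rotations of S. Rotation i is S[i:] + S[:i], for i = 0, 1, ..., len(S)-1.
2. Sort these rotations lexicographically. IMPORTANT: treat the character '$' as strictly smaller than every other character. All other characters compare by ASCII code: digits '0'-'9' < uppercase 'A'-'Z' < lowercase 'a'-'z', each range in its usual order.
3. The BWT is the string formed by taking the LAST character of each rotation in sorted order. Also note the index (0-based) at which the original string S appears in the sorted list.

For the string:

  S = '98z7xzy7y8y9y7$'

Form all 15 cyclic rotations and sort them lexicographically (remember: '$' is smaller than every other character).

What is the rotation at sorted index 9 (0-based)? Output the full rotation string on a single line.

All 15 rotations (rotation i = S[i:]+S[:i]):
  rot[0] = 98z7xzy7y8y9y7$
  rot[1] = 8z7xzy7y8y9y7$9
  rot[2] = z7xzy7y8y9y7$98
  rot[3] = 7xzy7y8y9y7$98z
  rot[4] = xzy7y8y9y7$98z7
  rot[5] = zy7y8y9y7$98z7x
  rot[6] = y7y8y9y7$98z7xz
  rot[7] = 7y8y9y7$98z7xzy
  rot[8] = y8y9y7$98z7xzy7
  rot[9] = 8y9y7$98z7xzy7y
  rot[10] = y9y7$98z7xzy7y8
  rot[11] = 9y7$98z7xzy7y8y
  rot[12] = y7$98z7xzy7y8y9
  rot[13] = 7$98z7xzy7y8y9y
  rot[14] = $98z7xzy7y8y9y7
Sorted (with $ < everything):
  sorted[0] = $98z7xzy7y8y9y7
  sorted[1] = 7$98z7xzy7y8y9y
  sorted[2] = 7xzy7y8y9y7$98z
  sorted[3] = 7y8y9y7$98z7xzy
  sorted[4] = 8y9y7$98z7xzy7y
  sorted[5] = 8z7xzy7y8y9y7$9
  sorted[6] = 98z7xzy7y8y9y7$
  sorted[7] = 9y7$98z7xzy7y8y
  sorted[8] = xzy7y8y9y7$98z7
  sorted[9] = y7$98z7xzy7y8y9
  sorted[10] = y7y8y9y7$98z7xz
  sorted[11] = y8y9y7$98z7xzy7
  sorted[12] = y9y7$98z7xzy7y8
  sorted[13] = z7xzy7y8y9y7$98
  sorted[14] = zy7y8y9y7$98z7x
sorted[9] = y7$98z7xzy7y8y9

Answer: y7$98z7xzy7y8y9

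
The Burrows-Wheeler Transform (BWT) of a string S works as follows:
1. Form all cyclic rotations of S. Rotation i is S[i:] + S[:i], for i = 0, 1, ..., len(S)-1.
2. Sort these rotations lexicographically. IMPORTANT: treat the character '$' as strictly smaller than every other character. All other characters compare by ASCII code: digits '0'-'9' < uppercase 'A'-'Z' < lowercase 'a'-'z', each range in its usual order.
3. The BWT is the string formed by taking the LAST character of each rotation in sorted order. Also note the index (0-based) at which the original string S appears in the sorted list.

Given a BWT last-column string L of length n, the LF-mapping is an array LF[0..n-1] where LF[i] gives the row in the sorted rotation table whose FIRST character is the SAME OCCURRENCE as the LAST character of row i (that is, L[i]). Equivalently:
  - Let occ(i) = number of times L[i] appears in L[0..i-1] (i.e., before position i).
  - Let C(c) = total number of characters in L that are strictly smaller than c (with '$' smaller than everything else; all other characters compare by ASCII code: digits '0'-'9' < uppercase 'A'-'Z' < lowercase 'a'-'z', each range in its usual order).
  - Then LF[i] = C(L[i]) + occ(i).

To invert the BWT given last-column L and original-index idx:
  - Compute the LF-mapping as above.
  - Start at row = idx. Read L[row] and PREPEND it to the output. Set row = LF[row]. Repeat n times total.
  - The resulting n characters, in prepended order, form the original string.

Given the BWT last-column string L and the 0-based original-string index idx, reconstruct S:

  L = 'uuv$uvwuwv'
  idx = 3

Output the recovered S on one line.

Answer: uuvwwvvuu$

Derivation:
LF mapping: 1 2 5 0 3 6 8 4 9 7
Walk LF starting at row 3, prepending L[row]:
  step 1: row=3, L[3]='$', prepend. Next row=LF[3]=0
  step 2: row=0, L[0]='u', prepend. Next row=LF[0]=1
  step 3: row=1, L[1]='u', prepend. Next row=LF[1]=2
  step 4: row=2, L[2]='v', prepend. Next row=LF[2]=5
  step 5: row=5, L[5]='v', prepend. Next row=LF[5]=6
  step 6: row=6, L[6]='w', prepend. Next row=LF[6]=8
  step 7: row=8, L[8]='w', prepend. Next row=LF[8]=9
  step 8: row=9, L[9]='v', prepend. Next row=LF[9]=7
  step 9: row=7, L[7]='u', prepend. Next row=LF[7]=4
  step 10: row=4, L[4]='u', prepend. Next row=LF[4]=3
Reversed output: uuvwwvvuu$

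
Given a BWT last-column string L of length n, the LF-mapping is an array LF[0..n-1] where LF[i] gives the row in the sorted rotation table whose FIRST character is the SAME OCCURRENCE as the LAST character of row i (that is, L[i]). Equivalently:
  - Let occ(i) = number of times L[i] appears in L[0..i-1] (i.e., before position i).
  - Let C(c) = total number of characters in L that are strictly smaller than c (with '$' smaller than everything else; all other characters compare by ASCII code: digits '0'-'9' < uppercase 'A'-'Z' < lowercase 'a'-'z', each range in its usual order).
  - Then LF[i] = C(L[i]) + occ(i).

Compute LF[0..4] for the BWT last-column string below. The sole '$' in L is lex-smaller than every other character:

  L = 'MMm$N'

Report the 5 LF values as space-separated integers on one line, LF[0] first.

Answer: 1 2 4 0 3

Derivation:
Char counts: '$':1, 'M':2, 'N':1, 'm':1
C (first-col start): C('$')=0, C('M')=1, C('N')=3, C('m')=4
L[0]='M': occ=0, LF[0]=C('M')+0=1+0=1
L[1]='M': occ=1, LF[1]=C('M')+1=1+1=2
L[2]='m': occ=0, LF[2]=C('m')+0=4+0=4
L[3]='$': occ=0, LF[3]=C('$')+0=0+0=0
L[4]='N': occ=0, LF[4]=C('N')+0=3+0=3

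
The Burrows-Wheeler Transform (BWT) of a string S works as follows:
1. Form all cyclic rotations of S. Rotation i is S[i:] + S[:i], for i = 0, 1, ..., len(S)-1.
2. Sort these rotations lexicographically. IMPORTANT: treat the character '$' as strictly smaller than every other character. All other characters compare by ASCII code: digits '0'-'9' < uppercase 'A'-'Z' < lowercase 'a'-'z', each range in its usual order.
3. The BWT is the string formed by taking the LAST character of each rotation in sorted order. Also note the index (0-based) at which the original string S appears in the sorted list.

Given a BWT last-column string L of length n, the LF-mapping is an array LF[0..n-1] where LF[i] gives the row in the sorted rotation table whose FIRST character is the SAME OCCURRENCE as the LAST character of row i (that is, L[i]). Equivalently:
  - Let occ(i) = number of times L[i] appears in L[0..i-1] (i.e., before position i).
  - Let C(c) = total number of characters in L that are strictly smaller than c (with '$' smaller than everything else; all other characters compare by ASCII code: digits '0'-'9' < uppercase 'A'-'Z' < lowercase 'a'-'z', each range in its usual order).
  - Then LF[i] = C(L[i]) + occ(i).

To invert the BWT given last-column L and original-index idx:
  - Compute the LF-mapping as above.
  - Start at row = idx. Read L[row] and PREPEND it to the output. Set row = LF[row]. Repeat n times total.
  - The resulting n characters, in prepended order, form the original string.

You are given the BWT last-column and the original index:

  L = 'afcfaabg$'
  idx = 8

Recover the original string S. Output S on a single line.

LF mapping: 1 6 5 7 2 3 4 8 0
Walk LF starting at row 8, prepending L[row]:
  step 1: row=8, L[8]='$', prepend. Next row=LF[8]=0
  step 2: row=0, L[0]='a', prepend. Next row=LF[0]=1
  step 3: row=1, L[1]='f', prepend. Next row=LF[1]=6
  step 4: row=6, L[6]='b', prepend. Next row=LF[6]=4
  step 5: row=4, L[4]='a', prepend. Next row=LF[4]=2
  step 6: row=2, L[2]='c', prepend. Next row=LF[2]=5
  step 7: row=5, L[5]='a', prepend. Next row=LF[5]=3
  step 8: row=3, L[3]='f', prepend. Next row=LF[3]=7
  step 9: row=7, L[7]='g', prepend. Next row=LF[7]=8
Reversed output: gfacabfa$

Answer: gfacabfa$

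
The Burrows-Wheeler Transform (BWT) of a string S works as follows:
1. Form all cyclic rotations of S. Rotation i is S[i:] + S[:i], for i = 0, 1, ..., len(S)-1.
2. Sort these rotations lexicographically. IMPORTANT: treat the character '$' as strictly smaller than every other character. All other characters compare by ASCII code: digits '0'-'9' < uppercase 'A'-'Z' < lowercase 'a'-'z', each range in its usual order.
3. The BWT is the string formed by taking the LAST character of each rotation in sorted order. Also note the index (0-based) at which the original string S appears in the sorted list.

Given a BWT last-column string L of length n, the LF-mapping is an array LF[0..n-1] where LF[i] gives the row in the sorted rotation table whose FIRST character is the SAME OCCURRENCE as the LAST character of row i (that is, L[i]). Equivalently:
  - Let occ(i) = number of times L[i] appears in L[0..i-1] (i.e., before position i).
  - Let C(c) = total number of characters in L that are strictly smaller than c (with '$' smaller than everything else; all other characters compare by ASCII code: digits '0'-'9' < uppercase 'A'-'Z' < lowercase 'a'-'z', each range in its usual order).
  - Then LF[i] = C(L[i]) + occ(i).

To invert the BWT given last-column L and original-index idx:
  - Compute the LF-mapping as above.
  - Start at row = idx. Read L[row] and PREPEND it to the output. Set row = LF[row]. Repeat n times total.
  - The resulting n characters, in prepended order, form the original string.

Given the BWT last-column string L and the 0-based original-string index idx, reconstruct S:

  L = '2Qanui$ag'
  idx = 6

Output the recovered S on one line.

Answer: iguanaQ2$

Derivation:
LF mapping: 1 2 3 7 8 6 0 4 5
Walk LF starting at row 6, prepending L[row]:
  step 1: row=6, L[6]='$', prepend. Next row=LF[6]=0
  step 2: row=0, L[0]='2', prepend. Next row=LF[0]=1
  step 3: row=1, L[1]='Q', prepend. Next row=LF[1]=2
  step 4: row=2, L[2]='a', prepend. Next row=LF[2]=3
  step 5: row=3, L[3]='n', prepend. Next row=LF[3]=7
  step 6: row=7, L[7]='a', prepend. Next row=LF[7]=4
  step 7: row=4, L[4]='u', prepend. Next row=LF[4]=8
  step 8: row=8, L[8]='g', prepend. Next row=LF[8]=5
  step 9: row=5, L[5]='i', prepend. Next row=LF[5]=6
Reversed output: iguanaQ2$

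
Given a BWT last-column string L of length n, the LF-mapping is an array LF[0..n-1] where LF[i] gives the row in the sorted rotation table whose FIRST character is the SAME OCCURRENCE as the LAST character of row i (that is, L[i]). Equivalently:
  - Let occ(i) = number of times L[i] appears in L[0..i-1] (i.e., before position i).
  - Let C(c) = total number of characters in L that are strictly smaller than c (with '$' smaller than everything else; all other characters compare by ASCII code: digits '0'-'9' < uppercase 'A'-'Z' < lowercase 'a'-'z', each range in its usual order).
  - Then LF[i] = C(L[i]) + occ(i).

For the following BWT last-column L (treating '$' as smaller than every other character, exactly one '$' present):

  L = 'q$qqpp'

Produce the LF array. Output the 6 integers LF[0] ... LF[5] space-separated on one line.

Answer: 3 0 4 5 1 2

Derivation:
Char counts: '$':1, 'p':2, 'q':3
C (first-col start): C('$')=0, C('p')=1, C('q')=3
L[0]='q': occ=0, LF[0]=C('q')+0=3+0=3
L[1]='$': occ=0, LF[1]=C('$')+0=0+0=0
L[2]='q': occ=1, LF[2]=C('q')+1=3+1=4
L[3]='q': occ=2, LF[3]=C('q')+2=3+2=5
L[4]='p': occ=0, LF[4]=C('p')+0=1+0=1
L[5]='p': occ=1, LF[5]=C('p')+1=1+1=2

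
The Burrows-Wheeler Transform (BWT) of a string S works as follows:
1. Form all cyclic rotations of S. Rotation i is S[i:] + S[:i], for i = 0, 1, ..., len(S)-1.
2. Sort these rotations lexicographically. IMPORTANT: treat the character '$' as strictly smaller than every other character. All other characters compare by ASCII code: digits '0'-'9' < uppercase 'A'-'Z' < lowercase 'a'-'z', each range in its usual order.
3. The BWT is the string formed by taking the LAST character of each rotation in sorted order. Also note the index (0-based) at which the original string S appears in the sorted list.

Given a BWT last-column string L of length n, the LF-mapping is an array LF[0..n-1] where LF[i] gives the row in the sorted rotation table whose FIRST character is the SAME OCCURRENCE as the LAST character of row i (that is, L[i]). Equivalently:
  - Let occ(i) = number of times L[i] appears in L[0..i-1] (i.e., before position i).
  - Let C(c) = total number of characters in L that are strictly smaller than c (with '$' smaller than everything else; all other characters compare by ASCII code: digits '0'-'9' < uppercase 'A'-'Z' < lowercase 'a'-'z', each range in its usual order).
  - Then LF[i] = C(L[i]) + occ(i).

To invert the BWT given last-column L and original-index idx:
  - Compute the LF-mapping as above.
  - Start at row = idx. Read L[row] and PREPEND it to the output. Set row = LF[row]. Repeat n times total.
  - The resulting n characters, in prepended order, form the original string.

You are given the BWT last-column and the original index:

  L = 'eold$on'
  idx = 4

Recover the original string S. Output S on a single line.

LF mapping: 2 5 3 1 0 6 4
Walk LF starting at row 4, prepending L[row]:
  step 1: row=4, L[4]='$', prepend. Next row=LF[4]=0
  step 2: row=0, L[0]='e', prepend. Next row=LF[0]=2
  step 3: row=2, L[2]='l', prepend. Next row=LF[2]=3
  step 4: row=3, L[3]='d', prepend. Next row=LF[3]=1
  step 5: row=1, L[1]='o', prepend. Next row=LF[1]=5
  step 6: row=5, L[5]='o', prepend. Next row=LF[5]=6
  step 7: row=6, L[6]='n', prepend. Next row=LF[6]=4
Reversed output: noodle$

Answer: noodle$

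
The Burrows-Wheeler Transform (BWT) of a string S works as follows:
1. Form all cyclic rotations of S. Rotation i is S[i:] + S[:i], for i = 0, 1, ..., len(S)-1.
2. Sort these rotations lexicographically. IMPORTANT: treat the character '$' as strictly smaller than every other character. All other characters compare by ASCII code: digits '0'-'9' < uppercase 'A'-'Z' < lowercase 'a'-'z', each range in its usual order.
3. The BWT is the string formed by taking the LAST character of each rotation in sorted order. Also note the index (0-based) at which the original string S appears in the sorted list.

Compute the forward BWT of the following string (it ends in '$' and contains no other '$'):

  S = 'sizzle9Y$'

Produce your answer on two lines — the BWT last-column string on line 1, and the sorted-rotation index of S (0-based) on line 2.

Answer: Ye9lsz$zi
6

Derivation:
All 9 rotations (rotation i = S[i:]+S[:i]):
  rot[0] = sizzle9Y$
  rot[1] = izzle9Y$s
  rot[2] = zzle9Y$si
  rot[3] = zle9Y$siz
  rot[4] = le9Y$sizz
  rot[5] = e9Y$sizzl
  rot[6] = 9Y$sizzle
  rot[7] = Y$sizzle9
  rot[8] = $sizzle9Y
Sorted (with $ < everything):
  sorted[0] = $sizzle9Y  (last char: 'Y')
  sorted[1] = 9Y$sizzle  (last char: 'e')
  sorted[2] = Y$sizzle9  (last char: '9')
  sorted[3] = e9Y$sizzl  (last char: 'l')
  sorted[4] = izzle9Y$s  (last char: 's')
  sorted[5] = le9Y$sizz  (last char: 'z')
  sorted[6] = sizzle9Y$  (last char: '$')
  sorted[7] = zle9Y$siz  (last char: 'z')
  sorted[8] = zzle9Y$si  (last char: 'i')
Last column: Ye9lsz$zi
Original string S is at sorted index 6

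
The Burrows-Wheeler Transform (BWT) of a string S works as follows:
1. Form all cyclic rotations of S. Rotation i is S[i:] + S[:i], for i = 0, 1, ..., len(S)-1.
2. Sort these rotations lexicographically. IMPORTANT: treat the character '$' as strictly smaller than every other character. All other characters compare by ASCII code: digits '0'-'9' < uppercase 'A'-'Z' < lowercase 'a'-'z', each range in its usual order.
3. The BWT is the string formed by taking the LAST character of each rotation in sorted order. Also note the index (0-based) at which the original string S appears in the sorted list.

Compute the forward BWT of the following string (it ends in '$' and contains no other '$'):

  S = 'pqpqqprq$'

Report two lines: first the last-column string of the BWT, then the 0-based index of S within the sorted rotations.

Answer: q$qqrpqpp
1

Derivation:
All 9 rotations (rotation i = S[i:]+S[:i]):
  rot[0] = pqpqqprq$
  rot[1] = qpqqprq$p
  rot[2] = pqqprq$pq
  rot[3] = qqprq$pqp
  rot[4] = qprq$pqpq
  rot[5] = prq$pqpqq
  rot[6] = rq$pqpqqp
  rot[7] = q$pqpqqpr
  rot[8] = $pqpqqprq
Sorted (with $ < everything):
  sorted[0] = $pqpqqprq  (last char: 'q')
  sorted[1] = pqpqqprq$  (last char: '$')
  sorted[2] = pqqprq$pq  (last char: 'q')
  sorted[3] = prq$pqpqq  (last char: 'q')
  sorted[4] = q$pqpqqpr  (last char: 'r')
  sorted[5] = qpqqprq$p  (last char: 'p')
  sorted[6] = qprq$pqpq  (last char: 'q')
  sorted[7] = qqprq$pqp  (last char: 'p')
  sorted[8] = rq$pqpqqp  (last char: 'p')
Last column: q$qqrpqpp
Original string S is at sorted index 1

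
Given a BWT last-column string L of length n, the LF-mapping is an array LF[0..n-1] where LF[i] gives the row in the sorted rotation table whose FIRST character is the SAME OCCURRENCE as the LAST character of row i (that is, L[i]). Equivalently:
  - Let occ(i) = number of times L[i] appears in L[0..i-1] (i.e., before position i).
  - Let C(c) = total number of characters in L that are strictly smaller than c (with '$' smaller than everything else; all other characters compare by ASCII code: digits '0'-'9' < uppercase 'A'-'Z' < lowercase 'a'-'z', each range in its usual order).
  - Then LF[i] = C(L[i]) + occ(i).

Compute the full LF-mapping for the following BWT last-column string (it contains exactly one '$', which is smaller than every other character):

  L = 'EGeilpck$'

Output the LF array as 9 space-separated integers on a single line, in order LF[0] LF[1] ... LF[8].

Char counts: '$':1, 'E':1, 'G':1, 'c':1, 'e':1, 'i':1, 'k':1, 'l':1, 'p':1
C (first-col start): C('$')=0, C('E')=1, C('G')=2, C('c')=3, C('e')=4, C('i')=5, C('k')=6, C('l')=7, C('p')=8
L[0]='E': occ=0, LF[0]=C('E')+0=1+0=1
L[1]='G': occ=0, LF[1]=C('G')+0=2+0=2
L[2]='e': occ=0, LF[2]=C('e')+0=4+0=4
L[3]='i': occ=0, LF[3]=C('i')+0=5+0=5
L[4]='l': occ=0, LF[4]=C('l')+0=7+0=7
L[5]='p': occ=0, LF[5]=C('p')+0=8+0=8
L[6]='c': occ=0, LF[6]=C('c')+0=3+0=3
L[7]='k': occ=0, LF[7]=C('k')+0=6+0=6
L[8]='$': occ=0, LF[8]=C('$')+0=0+0=0

Answer: 1 2 4 5 7 8 3 6 0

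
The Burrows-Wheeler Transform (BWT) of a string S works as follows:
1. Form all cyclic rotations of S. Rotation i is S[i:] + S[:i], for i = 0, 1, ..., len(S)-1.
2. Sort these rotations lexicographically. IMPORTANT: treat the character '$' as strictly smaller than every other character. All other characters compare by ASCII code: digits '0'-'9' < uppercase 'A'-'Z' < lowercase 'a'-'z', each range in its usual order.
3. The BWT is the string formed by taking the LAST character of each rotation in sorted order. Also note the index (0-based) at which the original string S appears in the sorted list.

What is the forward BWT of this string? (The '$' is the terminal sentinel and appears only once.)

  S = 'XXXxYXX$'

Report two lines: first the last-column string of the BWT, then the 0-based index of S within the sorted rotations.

All 8 rotations (rotation i = S[i:]+S[:i]):
  rot[0] = XXXxYXX$
  rot[1] = XXxYXX$X
  rot[2] = XxYXX$XX
  rot[3] = xYXX$XXX
  rot[4] = YXX$XXXx
  rot[5] = XX$XXXxY
  rot[6] = X$XXXxYX
  rot[7] = $XXXxYXX
Sorted (with $ < everything):
  sorted[0] = $XXXxYXX  (last char: 'X')
  sorted[1] = X$XXXxYX  (last char: 'X')
  sorted[2] = XX$XXXxY  (last char: 'Y')
  sorted[3] = XXXxYXX$  (last char: '$')
  sorted[4] = XXxYXX$X  (last char: 'X')
  sorted[5] = XxYXX$XX  (last char: 'X')
  sorted[6] = YXX$XXXx  (last char: 'x')
  sorted[7] = xYXX$XXX  (last char: 'X')
Last column: XXY$XXxX
Original string S is at sorted index 3

Answer: XXY$XXxX
3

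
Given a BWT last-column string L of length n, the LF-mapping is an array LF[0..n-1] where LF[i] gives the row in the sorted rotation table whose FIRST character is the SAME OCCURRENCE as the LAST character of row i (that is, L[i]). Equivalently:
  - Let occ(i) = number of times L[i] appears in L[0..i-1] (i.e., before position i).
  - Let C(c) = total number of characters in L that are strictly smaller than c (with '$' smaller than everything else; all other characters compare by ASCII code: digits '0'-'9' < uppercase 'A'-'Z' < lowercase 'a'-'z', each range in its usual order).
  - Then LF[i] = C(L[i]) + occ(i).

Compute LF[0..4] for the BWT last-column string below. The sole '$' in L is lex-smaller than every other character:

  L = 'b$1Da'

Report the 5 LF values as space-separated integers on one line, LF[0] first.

Char counts: '$':1, '1':1, 'D':1, 'a':1, 'b':1
C (first-col start): C('$')=0, C('1')=1, C('D')=2, C('a')=3, C('b')=4
L[0]='b': occ=0, LF[0]=C('b')+0=4+0=4
L[1]='$': occ=0, LF[1]=C('$')+0=0+0=0
L[2]='1': occ=0, LF[2]=C('1')+0=1+0=1
L[3]='D': occ=0, LF[3]=C('D')+0=2+0=2
L[4]='a': occ=0, LF[4]=C('a')+0=3+0=3

Answer: 4 0 1 2 3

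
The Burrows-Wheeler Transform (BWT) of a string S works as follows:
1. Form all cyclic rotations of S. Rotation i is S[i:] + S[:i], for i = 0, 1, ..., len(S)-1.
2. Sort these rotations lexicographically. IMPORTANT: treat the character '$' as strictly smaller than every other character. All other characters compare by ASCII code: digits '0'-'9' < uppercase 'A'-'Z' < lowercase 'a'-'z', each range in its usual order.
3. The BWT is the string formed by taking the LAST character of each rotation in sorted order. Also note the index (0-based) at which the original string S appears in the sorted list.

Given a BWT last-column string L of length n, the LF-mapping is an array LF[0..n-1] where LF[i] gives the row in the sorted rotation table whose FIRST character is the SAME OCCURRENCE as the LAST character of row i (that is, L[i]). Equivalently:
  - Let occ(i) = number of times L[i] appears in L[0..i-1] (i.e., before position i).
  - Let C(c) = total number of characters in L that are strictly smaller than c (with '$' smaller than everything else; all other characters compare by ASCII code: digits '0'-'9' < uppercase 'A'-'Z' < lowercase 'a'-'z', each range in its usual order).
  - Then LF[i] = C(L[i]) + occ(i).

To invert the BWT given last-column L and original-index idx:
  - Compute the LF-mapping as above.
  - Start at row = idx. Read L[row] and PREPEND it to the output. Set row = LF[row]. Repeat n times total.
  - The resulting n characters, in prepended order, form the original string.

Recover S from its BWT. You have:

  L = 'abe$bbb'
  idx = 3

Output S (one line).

Answer: bbbeba$

Derivation:
LF mapping: 1 2 6 0 3 4 5
Walk LF starting at row 3, prepending L[row]:
  step 1: row=3, L[3]='$', prepend. Next row=LF[3]=0
  step 2: row=0, L[0]='a', prepend. Next row=LF[0]=1
  step 3: row=1, L[1]='b', prepend. Next row=LF[1]=2
  step 4: row=2, L[2]='e', prepend. Next row=LF[2]=6
  step 5: row=6, L[6]='b', prepend. Next row=LF[6]=5
  step 6: row=5, L[5]='b', prepend. Next row=LF[5]=4
  step 7: row=4, L[4]='b', prepend. Next row=LF[4]=3
Reversed output: bbbeba$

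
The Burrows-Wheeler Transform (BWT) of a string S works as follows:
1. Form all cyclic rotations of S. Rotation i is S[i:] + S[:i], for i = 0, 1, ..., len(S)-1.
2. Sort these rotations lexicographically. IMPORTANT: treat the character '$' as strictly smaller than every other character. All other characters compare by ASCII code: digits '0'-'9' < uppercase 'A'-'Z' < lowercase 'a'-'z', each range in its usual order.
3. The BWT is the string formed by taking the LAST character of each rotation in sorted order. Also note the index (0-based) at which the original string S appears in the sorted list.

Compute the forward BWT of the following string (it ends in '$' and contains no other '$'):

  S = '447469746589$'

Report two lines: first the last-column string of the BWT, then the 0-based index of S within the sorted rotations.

Answer: 9$77464494586
1

Derivation:
All 13 rotations (rotation i = S[i:]+S[:i]):
  rot[0] = 447469746589$
  rot[1] = 47469746589$4
  rot[2] = 7469746589$44
  rot[3] = 469746589$447
  rot[4] = 69746589$4474
  rot[5] = 9746589$44746
  rot[6] = 746589$447469
  rot[7] = 46589$4474697
  rot[8] = 6589$44746974
  rot[9] = 589$447469746
  rot[10] = 89$4474697465
  rot[11] = 9$44746974658
  rot[12] = $447469746589
Sorted (with $ < everything):
  sorted[0] = $447469746589  (last char: '9')
  sorted[1] = 447469746589$  (last char: '$')
  sorted[2] = 46589$4474697  (last char: '7')
  sorted[3] = 469746589$447  (last char: '7')
  sorted[4] = 47469746589$4  (last char: '4')
  sorted[5] = 589$447469746  (last char: '6')
  sorted[6] = 6589$44746974  (last char: '4')
  sorted[7] = 69746589$4474  (last char: '4')
  sorted[8] = 746589$447469  (last char: '9')
  sorted[9] = 7469746589$44  (last char: '4')
  sorted[10] = 89$4474697465  (last char: '5')
  sorted[11] = 9$44746974658  (last char: '8')
  sorted[12] = 9746589$44746  (last char: '6')
Last column: 9$77464494586
Original string S is at sorted index 1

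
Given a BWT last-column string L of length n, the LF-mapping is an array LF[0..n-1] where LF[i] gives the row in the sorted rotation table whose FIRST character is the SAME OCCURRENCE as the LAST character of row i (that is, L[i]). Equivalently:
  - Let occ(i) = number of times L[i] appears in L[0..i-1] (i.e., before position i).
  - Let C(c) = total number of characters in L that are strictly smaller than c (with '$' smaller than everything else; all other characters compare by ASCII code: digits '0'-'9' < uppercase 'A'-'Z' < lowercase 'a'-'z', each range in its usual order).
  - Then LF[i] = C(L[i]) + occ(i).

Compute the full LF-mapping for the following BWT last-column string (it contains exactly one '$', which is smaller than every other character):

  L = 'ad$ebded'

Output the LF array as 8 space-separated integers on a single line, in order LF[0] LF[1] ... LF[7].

Answer: 1 3 0 6 2 4 7 5

Derivation:
Char counts: '$':1, 'a':1, 'b':1, 'd':3, 'e':2
C (first-col start): C('$')=0, C('a')=1, C('b')=2, C('d')=3, C('e')=6
L[0]='a': occ=0, LF[0]=C('a')+0=1+0=1
L[1]='d': occ=0, LF[1]=C('d')+0=3+0=3
L[2]='$': occ=0, LF[2]=C('$')+0=0+0=0
L[3]='e': occ=0, LF[3]=C('e')+0=6+0=6
L[4]='b': occ=0, LF[4]=C('b')+0=2+0=2
L[5]='d': occ=1, LF[5]=C('d')+1=3+1=4
L[6]='e': occ=1, LF[6]=C('e')+1=6+1=7
L[7]='d': occ=2, LF[7]=C('d')+2=3+2=5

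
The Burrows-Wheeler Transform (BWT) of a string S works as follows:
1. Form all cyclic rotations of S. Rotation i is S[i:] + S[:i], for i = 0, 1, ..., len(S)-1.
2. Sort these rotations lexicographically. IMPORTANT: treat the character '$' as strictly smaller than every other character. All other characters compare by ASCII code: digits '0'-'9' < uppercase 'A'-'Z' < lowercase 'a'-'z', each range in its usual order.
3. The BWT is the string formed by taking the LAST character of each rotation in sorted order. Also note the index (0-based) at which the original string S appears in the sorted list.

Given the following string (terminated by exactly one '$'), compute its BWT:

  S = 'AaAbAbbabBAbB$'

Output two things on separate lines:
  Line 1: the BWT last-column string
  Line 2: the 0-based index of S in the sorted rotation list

Answer: B$aBbbbAbAAabA
1

Derivation:
All 14 rotations (rotation i = S[i:]+S[:i]):
  rot[0] = AaAbAbbabBAbB$
  rot[1] = aAbAbbabBAbB$A
  rot[2] = AbAbbabBAbB$Aa
  rot[3] = bAbbabBAbB$AaA
  rot[4] = AbbabBAbB$AaAb
  rot[5] = bbabBAbB$AaAbA
  rot[6] = babBAbB$AaAbAb
  rot[7] = abBAbB$AaAbAbb
  rot[8] = bBAbB$AaAbAbba
  rot[9] = BAbB$AaAbAbbab
  rot[10] = AbB$AaAbAbbabB
  rot[11] = bB$AaAbAbbabBA
  rot[12] = B$AaAbAbbabBAb
  rot[13] = $AaAbAbbabBAbB
Sorted (with $ < everything):
  sorted[0] = $AaAbAbbabBAbB  (last char: 'B')
  sorted[1] = AaAbAbbabBAbB$  (last char: '$')
  sorted[2] = AbAbbabBAbB$Aa  (last char: 'a')
  sorted[3] = AbB$AaAbAbbabB  (last char: 'B')
  sorted[4] = AbbabBAbB$AaAb  (last char: 'b')
  sorted[5] = B$AaAbAbbabBAb  (last char: 'b')
  sorted[6] = BAbB$AaAbAbbab  (last char: 'b')
  sorted[7] = aAbAbbabBAbB$A  (last char: 'A')
  sorted[8] = abBAbB$AaAbAbb  (last char: 'b')
  sorted[9] = bAbbabBAbB$AaA  (last char: 'A')
  sorted[10] = bB$AaAbAbbabBA  (last char: 'A')
  sorted[11] = bBAbB$AaAbAbba  (last char: 'a')
  sorted[12] = babBAbB$AaAbAb  (last char: 'b')
  sorted[13] = bbabBAbB$AaAbA  (last char: 'A')
Last column: B$aBbbbAbAAabA
Original string S is at sorted index 1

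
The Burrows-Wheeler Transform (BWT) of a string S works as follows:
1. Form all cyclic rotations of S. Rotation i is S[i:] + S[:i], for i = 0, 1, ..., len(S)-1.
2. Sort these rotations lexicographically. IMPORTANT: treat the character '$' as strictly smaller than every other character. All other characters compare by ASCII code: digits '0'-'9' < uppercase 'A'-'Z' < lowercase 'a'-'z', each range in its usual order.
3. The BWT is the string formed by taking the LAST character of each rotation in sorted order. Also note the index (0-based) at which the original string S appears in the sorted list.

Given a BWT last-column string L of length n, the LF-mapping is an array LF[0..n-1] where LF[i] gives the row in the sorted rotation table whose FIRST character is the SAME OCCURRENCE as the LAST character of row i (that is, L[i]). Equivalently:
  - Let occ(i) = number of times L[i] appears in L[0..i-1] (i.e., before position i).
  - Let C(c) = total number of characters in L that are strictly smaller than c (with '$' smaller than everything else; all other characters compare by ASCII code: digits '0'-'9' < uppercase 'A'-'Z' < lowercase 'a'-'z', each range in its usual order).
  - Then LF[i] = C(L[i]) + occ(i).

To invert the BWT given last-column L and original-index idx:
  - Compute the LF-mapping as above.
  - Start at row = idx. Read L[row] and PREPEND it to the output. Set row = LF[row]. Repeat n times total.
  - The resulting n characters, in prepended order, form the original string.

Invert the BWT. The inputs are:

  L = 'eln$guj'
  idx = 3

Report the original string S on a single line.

Answer: jungle$

Derivation:
LF mapping: 1 4 5 0 2 6 3
Walk LF starting at row 3, prepending L[row]:
  step 1: row=3, L[3]='$', prepend. Next row=LF[3]=0
  step 2: row=0, L[0]='e', prepend. Next row=LF[0]=1
  step 3: row=1, L[1]='l', prepend. Next row=LF[1]=4
  step 4: row=4, L[4]='g', prepend. Next row=LF[4]=2
  step 5: row=2, L[2]='n', prepend. Next row=LF[2]=5
  step 6: row=5, L[5]='u', prepend. Next row=LF[5]=6
  step 7: row=6, L[6]='j', prepend. Next row=LF[6]=3
Reversed output: jungle$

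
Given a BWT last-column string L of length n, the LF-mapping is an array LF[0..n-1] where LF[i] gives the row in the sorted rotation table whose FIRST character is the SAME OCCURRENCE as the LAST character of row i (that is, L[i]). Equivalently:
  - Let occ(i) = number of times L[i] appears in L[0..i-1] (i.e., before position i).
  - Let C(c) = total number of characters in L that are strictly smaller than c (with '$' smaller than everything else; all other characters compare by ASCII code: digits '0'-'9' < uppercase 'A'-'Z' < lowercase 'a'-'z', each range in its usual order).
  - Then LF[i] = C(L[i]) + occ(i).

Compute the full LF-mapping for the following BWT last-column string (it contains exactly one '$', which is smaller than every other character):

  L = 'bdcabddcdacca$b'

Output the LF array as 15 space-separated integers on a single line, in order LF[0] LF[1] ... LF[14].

Answer: 4 11 7 1 5 12 13 8 14 2 9 10 3 0 6

Derivation:
Char counts: '$':1, 'a':3, 'b':3, 'c':4, 'd':4
C (first-col start): C('$')=0, C('a')=1, C('b')=4, C('c')=7, C('d')=11
L[0]='b': occ=0, LF[0]=C('b')+0=4+0=4
L[1]='d': occ=0, LF[1]=C('d')+0=11+0=11
L[2]='c': occ=0, LF[2]=C('c')+0=7+0=7
L[3]='a': occ=0, LF[3]=C('a')+0=1+0=1
L[4]='b': occ=1, LF[4]=C('b')+1=4+1=5
L[5]='d': occ=1, LF[5]=C('d')+1=11+1=12
L[6]='d': occ=2, LF[6]=C('d')+2=11+2=13
L[7]='c': occ=1, LF[7]=C('c')+1=7+1=8
L[8]='d': occ=3, LF[8]=C('d')+3=11+3=14
L[9]='a': occ=1, LF[9]=C('a')+1=1+1=2
L[10]='c': occ=2, LF[10]=C('c')+2=7+2=9
L[11]='c': occ=3, LF[11]=C('c')+3=7+3=10
L[12]='a': occ=2, LF[12]=C('a')+2=1+2=3
L[13]='$': occ=0, LF[13]=C('$')+0=0+0=0
L[14]='b': occ=2, LF[14]=C('b')+2=4+2=6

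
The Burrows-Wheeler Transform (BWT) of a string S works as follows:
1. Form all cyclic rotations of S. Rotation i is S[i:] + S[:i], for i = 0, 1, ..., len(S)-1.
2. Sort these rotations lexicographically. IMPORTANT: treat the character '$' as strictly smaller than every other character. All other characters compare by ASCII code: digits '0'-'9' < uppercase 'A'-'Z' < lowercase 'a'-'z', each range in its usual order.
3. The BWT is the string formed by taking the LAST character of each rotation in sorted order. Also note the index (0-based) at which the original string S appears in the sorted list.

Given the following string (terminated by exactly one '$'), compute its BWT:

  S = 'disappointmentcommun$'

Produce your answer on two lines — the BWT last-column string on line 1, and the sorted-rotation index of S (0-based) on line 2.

Answer: nst$modtomueipcpainnm
3

Derivation:
All 21 rotations (rotation i = S[i:]+S[:i]):
  rot[0] = disappointmentcommun$
  rot[1] = isappointmentcommun$d
  rot[2] = sappointmentcommun$di
  rot[3] = appointmentcommun$dis
  rot[4] = ppointmentcommun$disa
  rot[5] = pointmentcommun$disap
  rot[6] = ointmentcommun$disapp
  rot[7] = intmentcommun$disappo
  rot[8] = ntmentcommun$disappoi
  rot[9] = tmentcommun$disappoin
  rot[10] = mentcommun$disappoint
  rot[11] = entcommun$disappointm
  rot[12] = ntcommun$disappointme
  rot[13] = tcommun$disappointmen
  rot[14] = commun$disappointment
  rot[15] = ommun$disappointmentc
  rot[16] = mmun$disappointmentco
  rot[17] = mun$disappointmentcom
  rot[18] = un$disappointmentcomm
  rot[19] = n$disappointmentcommu
  rot[20] = $disappointmentcommun
Sorted (with $ < everything):
  sorted[0] = $disappointmentcommun  (last char: 'n')
  sorted[1] = appointmentcommun$dis  (last char: 's')
  sorted[2] = commun$disappointment  (last char: 't')
  sorted[3] = disappointmentcommun$  (last char: '$')
  sorted[4] = entcommun$disappointm  (last char: 'm')
  sorted[5] = intmentcommun$disappo  (last char: 'o')
  sorted[6] = isappointmentcommun$d  (last char: 'd')
  sorted[7] = mentcommun$disappoint  (last char: 't')
  sorted[8] = mmun$disappointmentco  (last char: 'o')
  sorted[9] = mun$disappointmentcom  (last char: 'm')
  sorted[10] = n$disappointmentcommu  (last char: 'u')
  sorted[11] = ntcommun$disappointme  (last char: 'e')
  sorted[12] = ntmentcommun$disappoi  (last char: 'i')
  sorted[13] = ointmentcommun$disapp  (last char: 'p')
  sorted[14] = ommun$disappointmentc  (last char: 'c')
  sorted[15] = pointmentcommun$disap  (last char: 'p')
  sorted[16] = ppointmentcommun$disa  (last char: 'a')
  sorted[17] = sappointmentcommun$di  (last char: 'i')
  sorted[18] = tcommun$disappointmen  (last char: 'n')
  sorted[19] = tmentcommun$disappoin  (last char: 'n')
  sorted[20] = un$disappointmentcomm  (last char: 'm')
Last column: nst$modtomueipcpainnm
Original string S is at sorted index 3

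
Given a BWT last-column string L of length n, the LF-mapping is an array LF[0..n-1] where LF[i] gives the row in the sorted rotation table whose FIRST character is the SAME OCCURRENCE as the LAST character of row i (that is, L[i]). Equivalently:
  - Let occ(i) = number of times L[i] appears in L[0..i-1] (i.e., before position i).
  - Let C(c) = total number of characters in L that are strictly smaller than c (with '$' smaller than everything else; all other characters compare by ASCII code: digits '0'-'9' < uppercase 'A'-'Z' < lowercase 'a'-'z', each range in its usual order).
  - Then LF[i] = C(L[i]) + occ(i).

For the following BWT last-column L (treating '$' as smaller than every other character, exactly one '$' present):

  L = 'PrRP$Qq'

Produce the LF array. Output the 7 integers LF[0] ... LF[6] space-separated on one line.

Answer: 1 6 4 2 0 3 5

Derivation:
Char counts: '$':1, 'P':2, 'Q':1, 'R':1, 'q':1, 'r':1
C (first-col start): C('$')=0, C('P')=1, C('Q')=3, C('R')=4, C('q')=5, C('r')=6
L[0]='P': occ=0, LF[0]=C('P')+0=1+0=1
L[1]='r': occ=0, LF[1]=C('r')+0=6+0=6
L[2]='R': occ=0, LF[2]=C('R')+0=4+0=4
L[3]='P': occ=1, LF[3]=C('P')+1=1+1=2
L[4]='$': occ=0, LF[4]=C('$')+0=0+0=0
L[5]='Q': occ=0, LF[5]=C('Q')+0=3+0=3
L[6]='q': occ=0, LF[6]=C('q')+0=5+0=5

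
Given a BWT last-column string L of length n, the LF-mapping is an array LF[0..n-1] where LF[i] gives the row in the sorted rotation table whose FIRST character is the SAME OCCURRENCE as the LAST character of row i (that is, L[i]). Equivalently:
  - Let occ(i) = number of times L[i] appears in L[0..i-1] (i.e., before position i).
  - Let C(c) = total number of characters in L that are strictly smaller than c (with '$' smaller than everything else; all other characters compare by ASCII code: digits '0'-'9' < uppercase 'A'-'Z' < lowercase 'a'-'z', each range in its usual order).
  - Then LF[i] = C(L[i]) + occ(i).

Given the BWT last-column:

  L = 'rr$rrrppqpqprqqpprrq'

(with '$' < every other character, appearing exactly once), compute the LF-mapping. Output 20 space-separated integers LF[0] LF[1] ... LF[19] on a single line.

Char counts: '$':1, 'p':6, 'q':5, 'r':8
C (first-col start): C('$')=0, C('p')=1, C('q')=7, C('r')=12
L[0]='r': occ=0, LF[0]=C('r')+0=12+0=12
L[1]='r': occ=1, LF[1]=C('r')+1=12+1=13
L[2]='$': occ=0, LF[2]=C('$')+0=0+0=0
L[3]='r': occ=2, LF[3]=C('r')+2=12+2=14
L[4]='r': occ=3, LF[4]=C('r')+3=12+3=15
L[5]='r': occ=4, LF[5]=C('r')+4=12+4=16
L[6]='p': occ=0, LF[6]=C('p')+0=1+0=1
L[7]='p': occ=1, LF[7]=C('p')+1=1+1=2
L[8]='q': occ=0, LF[8]=C('q')+0=7+0=7
L[9]='p': occ=2, LF[9]=C('p')+2=1+2=3
L[10]='q': occ=1, LF[10]=C('q')+1=7+1=8
L[11]='p': occ=3, LF[11]=C('p')+3=1+3=4
L[12]='r': occ=5, LF[12]=C('r')+5=12+5=17
L[13]='q': occ=2, LF[13]=C('q')+2=7+2=9
L[14]='q': occ=3, LF[14]=C('q')+3=7+3=10
L[15]='p': occ=4, LF[15]=C('p')+4=1+4=5
L[16]='p': occ=5, LF[16]=C('p')+5=1+5=6
L[17]='r': occ=6, LF[17]=C('r')+6=12+6=18
L[18]='r': occ=7, LF[18]=C('r')+7=12+7=19
L[19]='q': occ=4, LF[19]=C('q')+4=7+4=11

Answer: 12 13 0 14 15 16 1 2 7 3 8 4 17 9 10 5 6 18 19 11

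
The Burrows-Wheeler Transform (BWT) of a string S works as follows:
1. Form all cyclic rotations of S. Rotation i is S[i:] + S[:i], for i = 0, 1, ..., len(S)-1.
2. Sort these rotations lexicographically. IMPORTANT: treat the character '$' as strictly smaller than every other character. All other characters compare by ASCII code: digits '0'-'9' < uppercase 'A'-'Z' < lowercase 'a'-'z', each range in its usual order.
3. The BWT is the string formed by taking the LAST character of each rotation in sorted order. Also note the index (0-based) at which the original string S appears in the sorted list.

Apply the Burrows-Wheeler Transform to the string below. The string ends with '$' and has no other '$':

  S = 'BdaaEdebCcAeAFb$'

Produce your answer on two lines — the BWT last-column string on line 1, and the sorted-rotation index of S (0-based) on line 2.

Answer: bec$baAadFeCBEAd
3

Derivation:
All 16 rotations (rotation i = S[i:]+S[:i]):
  rot[0] = BdaaEdebCcAeAFb$
  rot[1] = daaEdebCcAeAFb$B
  rot[2] = aaEdebCcAeAFb$Bd
  rot[3] = aEdebCcAeAFb$Bda
  rot[4] = EdebCcAeAFb$Bdaa
  rot[5] = debCcAeAFb$BdaaE
  rot[6] = ebCcAeAFb$BdaaEd
  rot[7] = bCcAeAFb$BdaaEde
  rot[8] = CcAeAFb$BdaaEdeb
  rot[9] = cAeAFb$BdaaEdebC
  rot[10] = AeAFb$BdaaEdebCc
  rot[11] = eAFb$BdaaEdebCcA
  rot[12] = AFb$BdaaEdebCcAe
  rot[13] = Fb$BdaaEdebCcAeA
  rot[14] = b$BdaaEdebCcAeAF
  rot[15] = $BdaaEdebCcAeAFb
Sorted (with $ < everything):
  sorted[0] = $BdaaEdebCcAeAFb  (last char: 'b')
  sorted[1] = AFb$BdaaEdebCcAe  (last char: 'e')
  sorted[2] = AeAFb$BdaaEdebCc  (last char: 'c')
  sorted[3] = BdaaEdebCcAeAFb$  (last char: '$')
  sorted[4] = CcAeAFb$BdaaEdeb  (last char: 'b')
  sorted[5] = EdebCcAeAFb$Bdaa  (last char: 'a')
  sorted[6] = Fb$BdaaEdebCcAeA  (last char: 'A')
  sorted[7] = aEdebCcAeAFb$Bda  (last char: 'a')
  sorted[8] = aaEdebCcAeAFb$Bd  (last char: 'd')
  sorted[9] = b$BdaaEdebCcAeAF  (last char: 'F')
  sorted[10] = bCcAeAFb$BdaaEde  (last char: 'e')
  sorted[11] = cAeAFb$BdaaEdebC  (last char: 'C')
  sorted[12] = daaEdebCcAeAFb$B  (last char: 'B')
  sorted[13] = debCcAeAFb$BdaaE  (last char: 'E')
  sorted[14] = eAFb$BdaaEdebCcA  (last char: 'A')
  sorted[15] = ebCcAeAFb$BdaaEd  (last char: 'd')
Last column: bec$baAadFeCBEAd
Original string S is at sorted index 3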